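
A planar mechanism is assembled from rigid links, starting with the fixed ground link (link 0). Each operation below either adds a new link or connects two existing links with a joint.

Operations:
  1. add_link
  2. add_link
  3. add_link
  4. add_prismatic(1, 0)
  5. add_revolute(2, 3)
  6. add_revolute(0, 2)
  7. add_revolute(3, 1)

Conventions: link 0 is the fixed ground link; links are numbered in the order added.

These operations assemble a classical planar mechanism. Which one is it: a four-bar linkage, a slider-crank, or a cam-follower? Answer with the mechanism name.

links: 4 (incl. ground); joints: 3 revolute, 1 prismatic, 0 higher (cam) pair, forming one closed loop
4 links, 3 revolutes + 1 prismatic in one loop → slider-crank

slider-crank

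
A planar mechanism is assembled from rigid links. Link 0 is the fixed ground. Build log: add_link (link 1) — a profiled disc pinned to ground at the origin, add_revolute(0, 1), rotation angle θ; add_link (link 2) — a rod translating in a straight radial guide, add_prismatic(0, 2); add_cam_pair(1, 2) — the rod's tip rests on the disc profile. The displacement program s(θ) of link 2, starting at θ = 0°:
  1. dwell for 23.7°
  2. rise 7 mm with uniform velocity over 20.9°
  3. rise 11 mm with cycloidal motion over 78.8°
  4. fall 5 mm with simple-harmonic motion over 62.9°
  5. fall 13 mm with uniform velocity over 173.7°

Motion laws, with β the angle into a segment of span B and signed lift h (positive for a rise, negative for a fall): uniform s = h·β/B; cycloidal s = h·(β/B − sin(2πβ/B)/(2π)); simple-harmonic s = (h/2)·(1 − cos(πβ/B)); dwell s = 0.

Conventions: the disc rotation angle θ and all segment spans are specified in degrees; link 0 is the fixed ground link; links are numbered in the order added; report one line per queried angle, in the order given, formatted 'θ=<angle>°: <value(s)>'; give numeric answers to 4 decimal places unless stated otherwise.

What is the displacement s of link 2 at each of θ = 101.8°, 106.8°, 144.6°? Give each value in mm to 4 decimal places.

seg 1 [0°–23.7°] dwell: s stays 0.0000
seg 2 [23.7°–44.6°] uniform, h=7: full span → s += 7 → s = 7.0000
seg 3 [44.6°–123.4°] cycloidal, h=11: θ=101.8° here. β=57.2, B=78.8. 11·(0.7259 − sin(2π·0.7259)/(2π)) = 9.7154 → s = 16.7154
seg 3 [44.6°–123.4°] cycloidal, h=11: θ=106.8° here. β=62.2, B=78.8. 11·(0.7893 − sin(2π·0.7893)/(2π)) = 10.3802 → s = 17.3802
seg 3 [44.6°–123.4°] cycloidal, h=11: full span → s += 11 → s = 18.0000
seg 4 [123.4°–186.3°] simple-harmonic, h=-5: θ=144.6° here. β=21.2, B=62.9. -5/2·(1 − cos(π·0.3370)) = -1.2753 → s = 16.7247

θ=101.8°: 16.7154
θ=106.8°: 17.3802
θ=144.6°: 16.7247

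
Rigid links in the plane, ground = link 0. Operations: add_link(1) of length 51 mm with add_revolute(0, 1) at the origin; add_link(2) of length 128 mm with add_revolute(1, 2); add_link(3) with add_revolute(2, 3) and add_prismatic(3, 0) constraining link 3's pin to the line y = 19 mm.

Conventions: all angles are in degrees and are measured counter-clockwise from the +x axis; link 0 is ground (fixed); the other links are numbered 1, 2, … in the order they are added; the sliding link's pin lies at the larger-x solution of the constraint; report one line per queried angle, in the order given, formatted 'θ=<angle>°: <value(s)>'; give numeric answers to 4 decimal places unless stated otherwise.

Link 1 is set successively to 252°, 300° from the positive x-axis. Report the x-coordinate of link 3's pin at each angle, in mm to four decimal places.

geometry: r = 51 mm, L = 128 mm, e = 19 mm
θ=252°: crank pin P = (r cos θ, r sin θ) = (-15.759867, -48.503882)
θ=252°: h = r sin θ − e = -48.503882 − 19 = -67.503882
θ=252°: x = r cos θ + √(L² − h²) = -15.759867 + 108.753050 = 92.993183
θ=300°: crank pin P = (r cos θ, r sin θ) = (25.500000, -44.167296)
θ=300°: h = r sin θ − e = -44.167296 − 19 = -63.167296
θ=300°: x = r cos θ + √(L² − h²) = 25.500000 + 111.327862 = 136.827862

θ=252°: 92.9932
θ=300°: 136.8279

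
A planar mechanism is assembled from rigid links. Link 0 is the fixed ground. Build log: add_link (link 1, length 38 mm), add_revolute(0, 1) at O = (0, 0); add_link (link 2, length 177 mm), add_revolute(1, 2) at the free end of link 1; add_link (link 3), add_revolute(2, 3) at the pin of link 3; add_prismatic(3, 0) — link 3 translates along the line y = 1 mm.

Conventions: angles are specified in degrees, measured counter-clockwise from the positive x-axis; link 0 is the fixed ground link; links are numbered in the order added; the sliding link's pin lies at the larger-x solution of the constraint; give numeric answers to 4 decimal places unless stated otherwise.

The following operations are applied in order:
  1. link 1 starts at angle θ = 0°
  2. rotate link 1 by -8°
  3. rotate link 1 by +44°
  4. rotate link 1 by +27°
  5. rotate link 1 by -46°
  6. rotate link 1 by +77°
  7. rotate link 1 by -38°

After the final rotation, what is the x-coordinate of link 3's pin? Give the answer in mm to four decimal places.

geometry: r = 38 mm, L = 177 mm, e = 1 mm; θ starts at 0°
rotate link 1 by -8°: θ ← 0° -8° = -8°
rotate link 1 by +44°: θ ← -8° +44° = 36°
rotate link 1 by +27°: θ ← 36° +27° = 63°
rotate link 1 by -46°: θ ← 63° -46° = 17°
rotate link 1 by +77°: θ ← 17° +77° = 94°
rotate link 1 by -38°: θ ← 94° -38° = 56°
crank pin P = (r cos θ, r sin θ) = (21.249330, 31.503428)
h = r sin θ − e = 31.503428 − 1 = 30.503428
x = r cos θ + √(L² − h²) = 21.249330 + 174.351773 = 195.601104

195.6011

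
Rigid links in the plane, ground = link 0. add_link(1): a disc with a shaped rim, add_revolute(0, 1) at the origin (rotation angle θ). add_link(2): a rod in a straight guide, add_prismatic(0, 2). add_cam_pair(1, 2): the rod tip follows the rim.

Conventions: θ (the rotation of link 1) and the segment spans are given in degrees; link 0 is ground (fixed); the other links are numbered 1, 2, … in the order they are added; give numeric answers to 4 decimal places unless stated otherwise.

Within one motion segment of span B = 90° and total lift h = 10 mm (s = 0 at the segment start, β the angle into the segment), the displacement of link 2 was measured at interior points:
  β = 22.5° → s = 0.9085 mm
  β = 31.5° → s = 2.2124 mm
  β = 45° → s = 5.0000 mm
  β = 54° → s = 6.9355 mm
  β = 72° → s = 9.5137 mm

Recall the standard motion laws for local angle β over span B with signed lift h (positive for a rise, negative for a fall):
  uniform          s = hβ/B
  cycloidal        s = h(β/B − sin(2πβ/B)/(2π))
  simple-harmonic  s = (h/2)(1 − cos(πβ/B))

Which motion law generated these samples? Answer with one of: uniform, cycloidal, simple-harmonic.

candidates at β/B = r: uniform s = h·r (linear in β); cycloidal s = h·(r − sin(2πr)/(2π)); simple-harmonic s = (h/2)(1 − cos(πr))
β=22.5°: printed 0.9085 | uniform 2.5000, cycloidal 0.9085, simple-harmonic 1.4645
β=31.5°: printed 2.2124 | uniform 3.5000, cycloidal 2.2124, simple-harmonic 2.7300
β=45°: printed 5.0000 | uniform 5.0000, cycloidal 5.0000, simple-harmonic 5.0000
β=54°: printed 6.9355 | uniform 6.0000, cycloidal 6.9355, simple-harmonic 6.5451
β=72°: printed 9.5137 | uniform 8.0000, cycloidal 9.5137, simple-harmonic 9.0451
only one law matches every sample → cycloidal

cycloidal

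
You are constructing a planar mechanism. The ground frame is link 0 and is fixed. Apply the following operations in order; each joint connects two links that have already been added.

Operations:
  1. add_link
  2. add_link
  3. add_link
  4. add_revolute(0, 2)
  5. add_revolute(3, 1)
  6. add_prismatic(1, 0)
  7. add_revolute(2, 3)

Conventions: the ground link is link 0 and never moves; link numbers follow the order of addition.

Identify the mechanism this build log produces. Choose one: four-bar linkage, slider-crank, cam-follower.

links: 4 (incl. ground); joints: 3 revolute, 1 prismatic, 0 higher (cam) pair, forming one closed loop
4 links, 3 revolutes + 1 prismatic in one loop → slider-crank

slider-crank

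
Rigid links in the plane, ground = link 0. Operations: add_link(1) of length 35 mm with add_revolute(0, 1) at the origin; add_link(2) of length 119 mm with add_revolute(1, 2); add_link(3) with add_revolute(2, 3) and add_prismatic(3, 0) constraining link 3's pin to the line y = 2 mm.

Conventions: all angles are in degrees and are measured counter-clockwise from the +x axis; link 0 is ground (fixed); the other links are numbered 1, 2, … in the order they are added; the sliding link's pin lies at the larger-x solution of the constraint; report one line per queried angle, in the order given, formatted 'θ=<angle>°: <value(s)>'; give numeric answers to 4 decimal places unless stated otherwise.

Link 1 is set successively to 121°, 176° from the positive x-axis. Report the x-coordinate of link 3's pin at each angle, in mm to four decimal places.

geometry: r = 35 mm, L = 119 mm, e = 2 mm
θ=121°: crank pin P = (r cos θ, r sin θ) = (-18.026333, 30.000856)
θ=121°: h = r sin θ − e = 30.000856 − 2 = 28.000856
θ=121°: x = r cos θ + √(L² − h²) = -18.026333 + 115.658774 = 97.632442
θ=176°: crank pin P = (r cos θ, r sin θ) = (-34.914742, 2.441477)
θ=176°: h = r sin θ − e = 2.441477 − 2 = 0.441477
θ=176°: x = r cos θ + √(L² − h²) = -34.914742 + 118.999181 = 84.084439

θ=121°: 97.6324
θ=176°: 84.0844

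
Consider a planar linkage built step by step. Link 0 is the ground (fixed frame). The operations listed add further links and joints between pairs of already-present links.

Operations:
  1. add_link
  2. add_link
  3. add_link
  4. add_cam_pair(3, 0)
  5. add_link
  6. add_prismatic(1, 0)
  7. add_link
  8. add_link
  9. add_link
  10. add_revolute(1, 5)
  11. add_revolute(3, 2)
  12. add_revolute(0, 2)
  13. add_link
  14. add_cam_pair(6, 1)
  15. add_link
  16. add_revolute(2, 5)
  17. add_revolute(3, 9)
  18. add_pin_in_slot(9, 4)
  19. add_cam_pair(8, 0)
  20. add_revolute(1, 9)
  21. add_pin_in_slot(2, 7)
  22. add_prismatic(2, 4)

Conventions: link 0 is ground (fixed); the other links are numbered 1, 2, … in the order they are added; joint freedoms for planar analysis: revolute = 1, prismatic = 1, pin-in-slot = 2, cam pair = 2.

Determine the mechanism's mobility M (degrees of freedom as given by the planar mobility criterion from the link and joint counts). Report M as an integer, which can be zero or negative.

(L,J1,J2)=(1,0,0); link0 fixed
link1: (2,0,0)
link2: (3,0,0)
link3: (4,0,0)
C 3-0 [J2]: (4,0,1)
link4: (5,0,1)
P 1-0 [J1]: (5,1,1)
link5: (6,1,1)
link6: (7,1,1)
link7: (8,1,1)
R 1-5 [J1]: (8,2,1)
R 3-2 [J1]: (8,3,1)
R 0-2 [J1]: (8,4,1)
link8: (9,4,1)
C 6-1 [J2]: (9,4,2)
link9: (10,4,2)
R 2-5 [J1]: (10,5,2)
R 3-9 [J1]: (10,6,2)
PS 9-4 [J2]: (10,6,3)
C 8-0 [J2]: (10,6,4)
R 1-9 [J1]: (10,7,4)
PS 2-7 [J2]: (10,7,5)
P 2-4 [J1]: (10,8,5)
Grübler: 3·9 − 2·8 − 5 = 6

M = 6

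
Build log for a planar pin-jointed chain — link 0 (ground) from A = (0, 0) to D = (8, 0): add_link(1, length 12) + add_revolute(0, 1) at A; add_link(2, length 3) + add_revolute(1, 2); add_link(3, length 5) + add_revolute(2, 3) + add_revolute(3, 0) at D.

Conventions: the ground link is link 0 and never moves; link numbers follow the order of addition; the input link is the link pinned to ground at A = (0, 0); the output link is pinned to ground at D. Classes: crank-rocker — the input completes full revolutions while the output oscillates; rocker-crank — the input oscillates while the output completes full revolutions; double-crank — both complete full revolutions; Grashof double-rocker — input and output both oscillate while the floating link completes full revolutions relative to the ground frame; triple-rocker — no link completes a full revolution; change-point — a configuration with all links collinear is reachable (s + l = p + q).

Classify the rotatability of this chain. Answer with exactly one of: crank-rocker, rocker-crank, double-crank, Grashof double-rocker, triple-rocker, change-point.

lengths: ground=8, input=12, coupler=3, output=5
sorted: s=3 (shortest), l=12 (longest), p+q=13
s + l = 15 vs p + q = 13
s + l > p + q → non-Grashof → no link fully rotates → triple-rocker

triple-rocker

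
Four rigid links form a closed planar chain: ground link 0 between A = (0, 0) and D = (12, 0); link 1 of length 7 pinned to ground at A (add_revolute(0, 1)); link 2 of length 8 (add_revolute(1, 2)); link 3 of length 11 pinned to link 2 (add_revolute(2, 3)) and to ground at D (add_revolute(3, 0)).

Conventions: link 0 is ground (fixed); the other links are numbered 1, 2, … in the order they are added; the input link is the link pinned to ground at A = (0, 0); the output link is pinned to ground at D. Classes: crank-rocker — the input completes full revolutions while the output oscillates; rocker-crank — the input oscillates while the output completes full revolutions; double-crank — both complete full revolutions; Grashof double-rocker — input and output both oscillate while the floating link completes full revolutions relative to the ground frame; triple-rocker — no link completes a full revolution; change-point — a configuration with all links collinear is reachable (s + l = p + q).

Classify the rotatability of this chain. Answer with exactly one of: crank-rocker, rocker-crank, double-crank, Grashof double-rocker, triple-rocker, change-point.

lengths: ground=12, input=7, coupler=8, output=11
sorted: s=7 (shortest), l=12 (longest), p+q=19
s + l = 19 vs p + q = 19
s + l = p + q → change-point (collinear configuration reachable)

change-point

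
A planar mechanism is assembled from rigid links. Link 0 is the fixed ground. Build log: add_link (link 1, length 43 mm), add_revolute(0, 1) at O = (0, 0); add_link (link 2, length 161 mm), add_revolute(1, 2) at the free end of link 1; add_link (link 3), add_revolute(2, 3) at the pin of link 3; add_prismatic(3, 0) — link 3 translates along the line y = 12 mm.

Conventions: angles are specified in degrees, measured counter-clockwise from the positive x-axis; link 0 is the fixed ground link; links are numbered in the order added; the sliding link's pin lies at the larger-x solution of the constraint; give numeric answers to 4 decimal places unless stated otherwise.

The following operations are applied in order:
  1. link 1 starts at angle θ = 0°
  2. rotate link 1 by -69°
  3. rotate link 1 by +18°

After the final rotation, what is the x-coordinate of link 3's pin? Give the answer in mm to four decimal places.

geometry: r = 43 mm, L = 161 mm, e = 12 mm; θ starts at 0°
rotate link 1 by -69°: θ ← 0° -69° = -69°
rotate link 1 by +18°: θ ← -69° +18° = -51°
crank pin P = (r cos θ, r sin θ) = (27.060777, -33.417276)
h = r sin θ − e = -33.417276 − 12 = -45.417276
x = r cos θ + √(L² − h²) = 27.060777 + 154.461228 = 181.522005

181.5220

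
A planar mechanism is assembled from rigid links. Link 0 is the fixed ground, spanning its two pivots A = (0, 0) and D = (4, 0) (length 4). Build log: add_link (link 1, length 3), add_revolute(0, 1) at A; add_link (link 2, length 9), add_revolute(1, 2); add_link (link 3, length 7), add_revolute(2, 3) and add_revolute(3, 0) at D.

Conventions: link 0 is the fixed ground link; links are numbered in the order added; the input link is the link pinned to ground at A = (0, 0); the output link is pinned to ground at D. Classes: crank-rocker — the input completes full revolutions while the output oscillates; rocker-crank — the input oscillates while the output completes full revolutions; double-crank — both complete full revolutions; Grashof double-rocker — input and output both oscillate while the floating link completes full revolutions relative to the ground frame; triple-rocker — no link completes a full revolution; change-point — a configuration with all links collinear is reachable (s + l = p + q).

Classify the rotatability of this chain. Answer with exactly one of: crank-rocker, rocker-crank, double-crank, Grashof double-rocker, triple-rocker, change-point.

lengths: ground=4, input=3, coupler=9, output=7
sorted: s=3 (shortest), l=9 (longest), p+q=11
s + l = 12 vs p + q = 11
s + l > p + q → non-Grashof → no link fully rotates → triple-rocker

triple-rocker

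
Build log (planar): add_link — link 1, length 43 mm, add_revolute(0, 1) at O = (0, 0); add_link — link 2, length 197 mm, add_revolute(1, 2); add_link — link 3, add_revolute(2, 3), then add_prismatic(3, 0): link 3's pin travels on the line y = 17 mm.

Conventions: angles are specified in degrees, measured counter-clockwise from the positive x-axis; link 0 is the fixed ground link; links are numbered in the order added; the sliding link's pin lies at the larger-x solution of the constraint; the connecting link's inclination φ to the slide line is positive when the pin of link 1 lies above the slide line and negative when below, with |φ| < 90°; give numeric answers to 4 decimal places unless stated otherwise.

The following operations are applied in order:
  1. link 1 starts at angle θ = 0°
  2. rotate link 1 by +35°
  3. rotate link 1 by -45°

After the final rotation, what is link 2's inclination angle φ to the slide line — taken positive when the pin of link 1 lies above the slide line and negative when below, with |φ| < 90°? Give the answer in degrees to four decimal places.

geometry: r = 43 mm, L = 197 mm, e = 17 mm; θ starts at 0°
rotate link 1 by +35°: θ ← 0° +35° = 35°
rotate link 1 by -45°: θ ← 35° -45° = -10°
h = r sin θ − e = -7.466872 − 17 = -24.466872
sin φ = h / L = -24.466872 / 197 = -0.12419732
φ = arcsin(-0.12419732) = -7.134404°

-7.1344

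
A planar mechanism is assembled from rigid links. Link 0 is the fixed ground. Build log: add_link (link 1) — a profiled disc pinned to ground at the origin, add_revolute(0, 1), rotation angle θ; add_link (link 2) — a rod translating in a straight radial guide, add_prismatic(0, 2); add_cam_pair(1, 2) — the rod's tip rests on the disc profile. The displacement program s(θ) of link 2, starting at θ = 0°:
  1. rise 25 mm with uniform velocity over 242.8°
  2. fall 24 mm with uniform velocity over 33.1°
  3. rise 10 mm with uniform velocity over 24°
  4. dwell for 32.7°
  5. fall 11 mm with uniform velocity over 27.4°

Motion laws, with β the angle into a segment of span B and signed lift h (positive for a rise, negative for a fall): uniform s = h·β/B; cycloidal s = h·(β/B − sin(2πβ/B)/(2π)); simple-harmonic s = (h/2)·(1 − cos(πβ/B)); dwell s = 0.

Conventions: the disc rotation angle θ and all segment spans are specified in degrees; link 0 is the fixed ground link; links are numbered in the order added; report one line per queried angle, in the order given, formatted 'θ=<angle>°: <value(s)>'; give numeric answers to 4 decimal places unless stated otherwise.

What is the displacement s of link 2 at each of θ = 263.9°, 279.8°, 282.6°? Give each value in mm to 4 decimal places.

seg 1 [0°–242.8°] uniform, h=25: full span → s += 25 → s = 25.0000
seg 2 [242.8°–275.9°] uniform, h=-24: θ=263.9° here. β=21.1, B=33.1. -24·21.1/33.1 = -15.2991 → s = 9.7009
seg 2 [242.8°–275.9°] uniform, h=-24: full span → s += -24 → s = 1.0000
seg 3 [275.9°–299.9°] uniform, h=10: θ=279.8° here. β=3.9, B=24. 10·3.9/24 = 1.6250 → s = 2.6250
seg 3 [275.9°–299.9°] uniform, h=10: θ=282.6° here. β=6.7, B=24. 10·6.7/24 = 2.7917 → s = 3.7917

θ=263.9°: 9.7009
θ=279.8°: 2.6250
θ=282.6°: 3.7917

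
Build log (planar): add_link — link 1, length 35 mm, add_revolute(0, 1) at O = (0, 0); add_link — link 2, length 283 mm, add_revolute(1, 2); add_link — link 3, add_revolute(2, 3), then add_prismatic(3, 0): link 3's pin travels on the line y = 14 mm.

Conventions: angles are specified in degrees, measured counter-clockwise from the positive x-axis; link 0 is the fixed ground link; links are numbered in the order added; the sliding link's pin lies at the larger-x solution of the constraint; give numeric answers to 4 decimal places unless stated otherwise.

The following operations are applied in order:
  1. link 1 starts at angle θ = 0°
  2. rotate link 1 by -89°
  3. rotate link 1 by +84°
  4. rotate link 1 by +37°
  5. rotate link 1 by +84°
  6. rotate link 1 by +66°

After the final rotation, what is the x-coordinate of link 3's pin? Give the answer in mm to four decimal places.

geometry: r = 35 mm, L = 283 mm, e = 14 mm; θ starts at 0°
rotate link 1 by -89°: θ ← 0° -89° = -89°
rotate link 1 by +84°: θ ← -89° +84° = -5°
rotate link 1 by +37°: θ ← -5° +37° = 32°
rotate link 1 by +84°: θ ← 32° +84° = 116°
rotate link 1 by +66°: θ ← 116° +66° = 182°
crank pin P = (r cos θ, r sin θ) = (-34.978679, -1.221482)
h = r sin θ − e = -1.221482 − 14 = -15.221482
x = r cos θ + √(L² − h²) = -34.978679 + 282.590351 = 247.611672

247.6117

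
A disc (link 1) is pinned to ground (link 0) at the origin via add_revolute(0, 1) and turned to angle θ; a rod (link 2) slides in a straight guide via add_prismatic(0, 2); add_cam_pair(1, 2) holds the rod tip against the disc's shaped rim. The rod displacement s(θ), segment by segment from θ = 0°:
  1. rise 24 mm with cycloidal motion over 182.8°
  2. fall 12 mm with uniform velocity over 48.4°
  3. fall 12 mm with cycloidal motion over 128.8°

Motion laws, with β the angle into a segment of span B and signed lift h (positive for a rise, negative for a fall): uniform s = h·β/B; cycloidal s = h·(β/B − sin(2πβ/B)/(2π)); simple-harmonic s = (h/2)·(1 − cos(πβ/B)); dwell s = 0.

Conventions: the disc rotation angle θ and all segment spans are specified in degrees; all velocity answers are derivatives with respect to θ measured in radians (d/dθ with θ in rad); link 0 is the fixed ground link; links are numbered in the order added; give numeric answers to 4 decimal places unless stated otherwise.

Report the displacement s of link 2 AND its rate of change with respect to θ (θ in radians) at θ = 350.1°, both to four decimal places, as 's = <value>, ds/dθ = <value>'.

segment 1 (0° to 182.8°, cycloidal, h = 24) is passed completely: s = 0.0000 + (24) = 24.0000
segment 2 (182.8° to 231.2°, uniform, h = -12) is passed completely: s = 24.0000 + (-12) = 12.0000
θ = 350.1° falls in segment 3 (231.2° to 360°, cycloidal, h = -12): β = 350.1 − 231.2 = 118.9°, B = 128.8°; Δs = -12·(0.9231 − sin(2π·0.9231)/(2π)) = -11.9646; s = 12.0000 − 11.9646 = 0.0354
velocity in seg [231.2°–360°] (cycloidal), θ in radians: β = 118.9° = 2.0752 rad, B = 128.8° = 2.2480 rad; ds/dθ = (h/B)(1 − cos(2πβ/B)) = ((-12)/2.2480)(1 − cos(2π·0.9231)) = -0.610518 mm/rad

s = 0.0354, ds/dθ = -0.6105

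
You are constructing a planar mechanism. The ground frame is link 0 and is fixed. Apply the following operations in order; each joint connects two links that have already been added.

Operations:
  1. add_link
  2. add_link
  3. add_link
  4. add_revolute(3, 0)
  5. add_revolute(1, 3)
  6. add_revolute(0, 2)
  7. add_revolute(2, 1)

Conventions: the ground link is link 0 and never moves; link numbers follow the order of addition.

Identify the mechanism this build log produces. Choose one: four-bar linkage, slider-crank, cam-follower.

links: 4 (incl. ground); joints: 4 revolute, 0 prismatic, 0 higher (cam) pair, forming one closed loop
4 links in a single 4R loop → four-bar linkage

four-bar linkage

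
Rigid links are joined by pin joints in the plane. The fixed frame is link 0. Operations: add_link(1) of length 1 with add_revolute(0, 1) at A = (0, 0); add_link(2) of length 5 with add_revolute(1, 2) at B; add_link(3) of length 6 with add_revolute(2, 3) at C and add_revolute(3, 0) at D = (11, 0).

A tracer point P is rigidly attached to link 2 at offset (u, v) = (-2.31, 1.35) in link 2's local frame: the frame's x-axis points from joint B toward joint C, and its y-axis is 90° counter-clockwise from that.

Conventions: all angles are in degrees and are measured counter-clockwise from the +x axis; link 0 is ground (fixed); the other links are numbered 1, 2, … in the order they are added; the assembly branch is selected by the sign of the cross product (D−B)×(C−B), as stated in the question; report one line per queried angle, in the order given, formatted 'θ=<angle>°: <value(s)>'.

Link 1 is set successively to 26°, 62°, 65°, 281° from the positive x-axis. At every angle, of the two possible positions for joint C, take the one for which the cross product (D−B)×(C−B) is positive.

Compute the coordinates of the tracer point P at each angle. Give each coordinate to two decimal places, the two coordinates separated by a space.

A=(0,0), D=(11.00,0)
θ=26°: B = A + 1.00·(cos26°, sin26°) = (0.8988, 0.4384)
θ=26°: |BD| = 10.1107
θ=26°: circle(B,5.00) ∩ circle(D,6.00): a=4.5114, h=2.1558
θ=26°:   candidates: C₊=(5.4994,2.3965) cross=21.797; C₋=(5.3125,-1.9110) cross=-21.797
θ=26°:   branch + wants cross > 0 → take C=(5.4994,2.3965) (cross=21.797)
θ=26°: ex = (C−B)/|BC| = (0.9201,0.3916); ey = (-0.3916,0.9201)
θ=26°: P = B + -2.31·ex + 1.35·ey = (-1.7554,0.7759)
θ=62°: B = A + 1.00·(cos62°, sin62°) = (0.4695, 0.8829)
θ=62°: |BD| = 10.5675
θ=62°: circle(B,5.00) ∩ circle(D,6.00): a=4.7633, h=1.5203
θ=62°:   candidates: C₊=(5.3431,1.9999) cross=16.065; C₋=(5.0891,-1.0300) cross=-16.065
θ=62°:   branch + wants cross > 0 → take C=(5.3431,1.9999) (cross=16.065)
θ=62°: ex = (C−B)/|BC| = (0.9747,0.2234); ey = (-0.2234,0.9747)
θ=62°: P = B + -2.31·ex + 1.35·ey = (-2.0837,1.6828)
θ=65°: B = A + 1.00·(cos65°, sin65°) = (0.4226, 0.9063)
θ=65°: |BD| = 10.6161
θ=65°: circle(B,5.00) ∩ circle(D,6.00): a=4.7900, h=1.4339
θ=65°:   candidates: C₊=(5.3175,1.9260) cross=15.222; C₋=(5.0727,-0.9313) cross=-15.222
θ=65°:   branch + wants cross > 0 → take C=(5.3175,1.9260) (cross=15.222)
θ=65°: ex = (C−B)/|BC| = (0.9790,0.2039); ey = (-0.2039,0.9790)
θ=65°: P = B + -2.31·ex + 1.35·ey = (-2.1142,1.7568)
θ=281°: B = A + 1.00·(cos281°, sin281°) = (0.1908, -0.9816)
θ=281°: |BD| = 10.8537
θ=281°: circle(B,5.00) ∩ circle(D,6.00): a=4.9201, h=0.8903
θ=281°:   candidates: C₊=(5.0102,0.3500) cross=9.663; C₋=(5.1713,-1.4233) cross=-9.663
θ=281°:   branch + wants cross > 0 → take C=(5.0102,0.3500) (cross=9.663)
θ=281°: ex = (C−B)/|BC| = (0.9639,0.2663); ey = (-0.2663,0.9639)
θ=281°: P = B + -2.31·ex + 1.35·ey = (-2.3953,-0.2956)

θ=26°: -1.76 0.78
θ=62°: -2.08 1.68
θ=65°: -2.11 1.76
θ=281°: -2.40 -0.30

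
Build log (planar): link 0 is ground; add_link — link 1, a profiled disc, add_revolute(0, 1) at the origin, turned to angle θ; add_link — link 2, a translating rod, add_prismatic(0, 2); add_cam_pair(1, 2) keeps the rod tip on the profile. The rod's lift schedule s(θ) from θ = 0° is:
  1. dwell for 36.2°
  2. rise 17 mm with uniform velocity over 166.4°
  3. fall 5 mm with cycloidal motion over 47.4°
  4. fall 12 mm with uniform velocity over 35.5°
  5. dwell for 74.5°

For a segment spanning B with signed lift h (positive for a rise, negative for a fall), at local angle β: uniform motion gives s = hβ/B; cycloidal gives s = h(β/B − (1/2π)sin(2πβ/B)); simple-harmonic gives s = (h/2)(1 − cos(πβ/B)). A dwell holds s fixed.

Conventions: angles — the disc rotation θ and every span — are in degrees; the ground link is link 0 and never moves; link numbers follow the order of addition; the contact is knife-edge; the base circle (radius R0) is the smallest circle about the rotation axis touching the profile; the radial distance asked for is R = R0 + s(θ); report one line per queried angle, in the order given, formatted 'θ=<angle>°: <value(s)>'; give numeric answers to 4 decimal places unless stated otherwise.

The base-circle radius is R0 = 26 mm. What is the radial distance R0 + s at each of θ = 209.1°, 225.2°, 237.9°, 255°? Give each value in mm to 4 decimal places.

seg 1 [0°–36.2°] dwell: s stays 0.0000
seg 2 [36.2°–202.6°] uniform, h=17: full span → s += 17 → s = 17.0000
seg 3 [202.6°–250°] cycloidal, h=-5: θ=209.1° here. β=6.5, B=47.4. -5·(0.1371 − sin(2π·0.1371)/(2π)) = -0.0817 → s = 16.9183
seg 3 [202.6°–250°] cycloidal, h=-5: θ=225.2° here. β=22.6, B=47.4. -5·(0.4768 − sin(2π·0.4768)/(2π)) = -2.2683 → s = 14.7317
seg 3 [202.6°–250°] cycloidal, h=-5: θ=237.9° here. β=35.3, B=47.4. -5·(0.7447 − sin(2π·0.7447)/(2π)) = -4.5190 → s = 12.4810
seg 3 [202.6°–250°] cycloidal, h=-5: full span → s += -5 → s = 12.0000
seg 4 [250°–285.5°] uniform, h=-12: θ=255° here. β=5, B=35.5. -12·5/35.5 = -1.6901 → s = 10.3099
θ=209.1°: R = R0 + s = 26 + 16.9183 = 42.9183
θ=225.2°: R = R0 + s = 26 + 14.7317 = 40.7317
θ=237.9°: R = R0 + s = 26 + 12.4810 = 38.4810
θ=255°: R = R0 + s = 26 + 10.3099 = 36.3099

θ=209.1°: 42.9183
θ=225.2°: 40.7317
θ=237.9°: 38.4810
θ=255°: 36.3099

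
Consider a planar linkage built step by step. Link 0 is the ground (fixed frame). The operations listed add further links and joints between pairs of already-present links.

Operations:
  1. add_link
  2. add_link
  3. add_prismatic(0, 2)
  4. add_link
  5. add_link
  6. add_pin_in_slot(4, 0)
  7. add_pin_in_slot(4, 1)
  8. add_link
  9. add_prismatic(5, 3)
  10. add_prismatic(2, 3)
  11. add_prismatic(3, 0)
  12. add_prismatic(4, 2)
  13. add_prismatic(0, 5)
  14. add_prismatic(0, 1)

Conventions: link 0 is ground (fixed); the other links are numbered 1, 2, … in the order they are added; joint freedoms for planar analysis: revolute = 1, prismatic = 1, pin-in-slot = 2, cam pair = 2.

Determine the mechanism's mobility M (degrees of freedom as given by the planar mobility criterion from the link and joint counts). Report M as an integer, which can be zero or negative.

L=1 J1=0 J2=0
add link → L=2 J1=0 J2=0
add link → L=3 J1=0 J2=0
P@0,2 dof=1 J1 → L=3 J1=1 J2=0
add link → L=4 J1=1 J2=0
add link → L=5 J1=1 J2=0
PS@4,0 dof=2 J2 → L=5 J1=1 J2=1
PS@4,1 dof=2 J2 → L=5 J1=1 J2=2
add link → L=6 J1=1 J2=2
P@5,3 dof=1 J1 → L=6 J1=2 J2=2
P@2,3 dof=1 J1 → L=6 J1=3 J2=2
P@3,0 dof=1 J1 → L=6 J1=4 J2=2
P@4,2 dof=1 J1 → L=6 J1=5 J2=2
P@0,5 dof=1 J1 → L=6 J1=6 J2=2
P@0,1 dof=1 J1 → L=6 J1=7 J2=2
M=3(L−1)−2J1−J2=3·5−2·7−2=-1

M = -1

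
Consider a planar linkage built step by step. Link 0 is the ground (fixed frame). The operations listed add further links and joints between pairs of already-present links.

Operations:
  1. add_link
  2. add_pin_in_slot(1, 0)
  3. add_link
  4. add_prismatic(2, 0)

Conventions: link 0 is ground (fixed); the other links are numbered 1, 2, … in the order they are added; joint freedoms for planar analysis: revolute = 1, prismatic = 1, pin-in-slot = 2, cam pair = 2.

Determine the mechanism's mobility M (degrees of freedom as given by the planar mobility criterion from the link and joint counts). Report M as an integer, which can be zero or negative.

L=1 J1=0 J2=0
add link → L=2 J1=0 J2=0
PS@1,0 dof=2 J2 → L=2 J1=0 J2=1
add link → L=3 J1=0 J2=1
P@2,0 dof=1 J1 → L=3 J1=1 J2=1
M=3(L−1)−2J1−J2=3·2−2·1−1=3

M = 3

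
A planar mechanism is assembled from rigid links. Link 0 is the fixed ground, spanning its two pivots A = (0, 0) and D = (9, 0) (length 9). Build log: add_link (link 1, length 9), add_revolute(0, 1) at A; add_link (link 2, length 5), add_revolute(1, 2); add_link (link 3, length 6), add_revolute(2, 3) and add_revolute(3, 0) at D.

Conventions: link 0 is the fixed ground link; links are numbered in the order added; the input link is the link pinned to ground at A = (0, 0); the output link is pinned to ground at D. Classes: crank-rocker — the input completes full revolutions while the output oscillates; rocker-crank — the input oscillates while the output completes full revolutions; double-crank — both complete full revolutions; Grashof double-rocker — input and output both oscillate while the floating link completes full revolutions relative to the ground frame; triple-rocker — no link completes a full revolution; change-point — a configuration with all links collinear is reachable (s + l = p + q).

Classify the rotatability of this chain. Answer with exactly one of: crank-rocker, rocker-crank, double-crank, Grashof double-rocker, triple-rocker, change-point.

lengths: ground=9, input=9, coupler=5, output=6
sorted: s=5 (shortest), l=9 (longest), p+q=15
s + l = 14 vs p + q = 15
s + l < p + q (Grashof) with shortest = coupler link → Grashof double-rocker

Grashof double-rocker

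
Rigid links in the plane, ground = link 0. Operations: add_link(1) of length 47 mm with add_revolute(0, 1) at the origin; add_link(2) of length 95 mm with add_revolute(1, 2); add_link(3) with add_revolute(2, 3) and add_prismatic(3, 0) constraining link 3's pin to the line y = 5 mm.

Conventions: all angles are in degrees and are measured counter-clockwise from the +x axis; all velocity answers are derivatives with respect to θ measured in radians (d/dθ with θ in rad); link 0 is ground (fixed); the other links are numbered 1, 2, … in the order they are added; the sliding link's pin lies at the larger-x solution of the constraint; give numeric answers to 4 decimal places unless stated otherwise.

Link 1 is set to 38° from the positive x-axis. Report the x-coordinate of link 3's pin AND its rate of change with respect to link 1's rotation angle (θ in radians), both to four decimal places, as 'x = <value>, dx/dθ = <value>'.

geometry: r = 47 mm, L = 95 mm, e = 5 mm
crank pin P = (r cos θ, r sin θ) = (37.036505, 28.936089)
h = r sin θ − e = 28.936089 − 5 = 23.936089
x = r cos θ + √(L² − h²) = 37.036505 + 91.935106 = 128.971611
dx/dθ = −r sin θ − h·r cos θ/√(L² − h²) (θ in radians; h = 23.936089) = -38.578860

x = 128.9716, dx/dθ = -38.5789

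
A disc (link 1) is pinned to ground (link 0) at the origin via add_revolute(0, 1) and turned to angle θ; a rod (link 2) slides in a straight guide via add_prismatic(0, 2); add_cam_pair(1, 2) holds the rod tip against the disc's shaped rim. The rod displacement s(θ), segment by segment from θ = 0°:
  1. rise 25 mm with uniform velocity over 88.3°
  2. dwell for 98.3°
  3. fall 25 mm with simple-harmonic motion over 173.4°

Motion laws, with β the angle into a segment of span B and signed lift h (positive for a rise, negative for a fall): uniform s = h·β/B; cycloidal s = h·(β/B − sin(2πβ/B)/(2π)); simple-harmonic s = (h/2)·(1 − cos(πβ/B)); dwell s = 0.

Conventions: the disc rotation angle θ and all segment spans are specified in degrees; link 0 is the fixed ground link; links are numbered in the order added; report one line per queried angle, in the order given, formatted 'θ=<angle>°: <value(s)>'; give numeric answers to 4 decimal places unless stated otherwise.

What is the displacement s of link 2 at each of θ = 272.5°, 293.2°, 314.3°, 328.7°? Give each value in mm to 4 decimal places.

segment 1 (0° to 88.3°, uniform, h = 25) is passed completely: s = 0.0000 + (25) = 25.0000
segment 2 (88.3° to 186.6°, dwell): s unchanged at 25.0000
θ = 272.5° falls in segment 3 (186.6° to 360°, simple-harmonic, h = -25): β = 272.5 − 186.6 = 85.9°, B = 173.4°; Δs = -25/2·(1 − cos(π·0.4954)) = -12.3188; s = 25.0000 − 12.3188 = 12.6812
θ = 293.2° falls in segment 3 (186.6° to 360°, simple-harmonic, h = -25): β = 293.2 − 186.6 = 106.6°, B = 173.4°; Δs = -25/2·(1 − cos(π·0.6148)) = -16.9097; s = 25.0000 − 16.9097 = 8.0903
θ = 314.3° falls in segment 3 (186.6° to 360°, simple-harmonic, h = -25): β = 314.3 − 186.6 = 127.7°, B = 173.4°; Δs = -25/2·(1 − cos(π·0.7364)) = -20.9546; s = 25.0000 − 20.9546 = 4.0454
θ = 328.7° falls in segment 3 (186.6° to 360°, simple-harmonic, h = -25): β = 328.7 − 186.6 = 142.1°, B = 173.4°; Δs = -25/2·(1 − cos(π·0.8195)) = -23.0434; s = 25.0000 − 23.0434 = 1.9566

θ=272.5°: 12.6812
θ=293.2°: 8.0903
θ=314.3°: 4.0454
θ=328.7°: 1.9566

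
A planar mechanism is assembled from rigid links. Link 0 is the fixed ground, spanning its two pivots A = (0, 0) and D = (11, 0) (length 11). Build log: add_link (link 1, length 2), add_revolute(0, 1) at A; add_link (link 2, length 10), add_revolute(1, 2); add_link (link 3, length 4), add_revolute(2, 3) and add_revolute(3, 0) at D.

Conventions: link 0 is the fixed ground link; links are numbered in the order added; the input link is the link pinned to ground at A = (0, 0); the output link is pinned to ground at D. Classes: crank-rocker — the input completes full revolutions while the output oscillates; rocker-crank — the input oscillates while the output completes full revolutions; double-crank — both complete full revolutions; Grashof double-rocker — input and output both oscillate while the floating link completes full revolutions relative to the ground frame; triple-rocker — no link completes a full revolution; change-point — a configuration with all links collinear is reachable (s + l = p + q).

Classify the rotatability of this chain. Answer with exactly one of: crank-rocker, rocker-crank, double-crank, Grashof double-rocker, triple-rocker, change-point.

lengths: ground=11, input=2, coupler=10, output=4
sorted: s=2 (shortest), l=11 (longest), p+q=14
s + l = 13 vs p + q = 14
s + l < p + q (Grashof) with shortest = input link → crank-rocker

crank-rocker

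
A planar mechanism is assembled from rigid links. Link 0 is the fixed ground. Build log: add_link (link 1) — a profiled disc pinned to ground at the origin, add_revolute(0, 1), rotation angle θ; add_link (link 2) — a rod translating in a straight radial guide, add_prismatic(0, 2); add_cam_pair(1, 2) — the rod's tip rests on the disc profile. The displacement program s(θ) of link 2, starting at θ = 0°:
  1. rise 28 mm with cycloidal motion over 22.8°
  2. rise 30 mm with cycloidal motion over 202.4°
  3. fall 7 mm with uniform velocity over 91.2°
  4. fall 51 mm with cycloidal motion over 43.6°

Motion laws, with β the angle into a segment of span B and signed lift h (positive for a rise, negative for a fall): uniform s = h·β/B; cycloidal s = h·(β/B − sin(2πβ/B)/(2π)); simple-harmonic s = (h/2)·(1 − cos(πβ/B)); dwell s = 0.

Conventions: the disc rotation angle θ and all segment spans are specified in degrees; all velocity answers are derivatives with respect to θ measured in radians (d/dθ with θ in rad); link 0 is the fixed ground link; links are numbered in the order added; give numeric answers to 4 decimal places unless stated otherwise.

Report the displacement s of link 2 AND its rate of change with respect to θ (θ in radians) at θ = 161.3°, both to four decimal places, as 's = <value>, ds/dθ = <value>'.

seg 1 [0°–22.8°] cycloidal, h=28: full span → s += 28 → s = 28.0000
seg 2 [22.8°–225.2°] cycloidal, h=30: θ=161.3° here. β=138.5, B=202.4. 30·(0.6843 − sin(2π·0.6843)/(2π)) = 24.9021 → s = 52.9021
velocity in seg [22.8°–225.2°] (cycloidal), θ in radians: β = 138.5° = 2.4173 rad, B = 202.4° = 3.5325 rad; ds/dθ = (h/B)(1 − cos(2πβ/B)) = (30/3.5325)(1 − cos(2π·0.6843)) = 11.900026 mm/rad

s = 52.9021, ds/dθ = 11.9000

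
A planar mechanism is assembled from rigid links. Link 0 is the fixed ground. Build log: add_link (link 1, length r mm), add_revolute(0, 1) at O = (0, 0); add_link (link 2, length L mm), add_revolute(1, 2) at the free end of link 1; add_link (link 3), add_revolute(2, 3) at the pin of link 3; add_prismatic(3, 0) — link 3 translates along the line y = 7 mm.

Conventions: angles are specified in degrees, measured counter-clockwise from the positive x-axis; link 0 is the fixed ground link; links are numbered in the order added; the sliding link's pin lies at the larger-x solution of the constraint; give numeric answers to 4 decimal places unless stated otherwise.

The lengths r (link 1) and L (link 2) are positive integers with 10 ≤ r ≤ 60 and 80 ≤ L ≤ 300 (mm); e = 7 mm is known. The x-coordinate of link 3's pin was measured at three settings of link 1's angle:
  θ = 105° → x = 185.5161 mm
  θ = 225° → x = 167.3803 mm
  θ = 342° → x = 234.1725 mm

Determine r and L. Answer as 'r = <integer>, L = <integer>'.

constraint per measurement: (x − r cos θ)² + (r sin θ − e)² = L²
subtracting the θ₁ and θ₂ equations cancels the r² and L² terms:
r = (x₁² − x₂²) / (2[(x₁cos θ₁ + e sin θ₁) − (x₂cos θ₂ + e sin θ₂)]) = 39.0001 → r = 39
L² = (x₁ − r cos θ₁)² + (r sin θ₁ − e)² = 39204.0056 → L = 198.0000 → L = 198
check at θ₃=342°: x = 234.1725 (printed 234.1725) ✓

r = 39, L = 198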